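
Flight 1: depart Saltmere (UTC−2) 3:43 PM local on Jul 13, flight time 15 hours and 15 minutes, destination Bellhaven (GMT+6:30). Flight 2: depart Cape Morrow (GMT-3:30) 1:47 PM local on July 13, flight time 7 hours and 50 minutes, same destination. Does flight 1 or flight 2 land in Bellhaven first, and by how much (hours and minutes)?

the second, by 7 hours 51 minutes

Flight 1 in UTC: 3:43 PM + 2:00 = 5:43 PM on Jul 13.
+15 hours and 15 minutes → arrive 8:58 AM UTC on Jul 14.
Flight 2 in UTC: 1:47 PM + 3:30 = 5:17 PM on Jul 13.
+7 hours and 50 minutes → arrive 1:07 AM UTC on Jul 14.
Flight 2 lands earlier by 7 hours 51 minutes.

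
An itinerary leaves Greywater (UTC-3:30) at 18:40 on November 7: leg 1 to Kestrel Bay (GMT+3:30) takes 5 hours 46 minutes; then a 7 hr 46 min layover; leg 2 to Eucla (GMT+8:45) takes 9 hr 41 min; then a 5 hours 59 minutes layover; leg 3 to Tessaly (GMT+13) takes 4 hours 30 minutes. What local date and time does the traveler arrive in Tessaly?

20:52 on November 9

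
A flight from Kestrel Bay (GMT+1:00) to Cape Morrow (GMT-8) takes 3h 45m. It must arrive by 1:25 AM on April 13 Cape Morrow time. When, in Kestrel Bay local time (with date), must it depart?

6:40 AM on Apr 13

Target arrival in UTC: 1:25 AM + 8:00 = 9:25 AM on Apr 13.
Subtract 3 hours 45 minutes → departure 5:40 AM UTC on Apr 13.
Kestrel Bay is UTC+1:00: 5:40 AM + 1:00 = 6:40 AM on Apr 13.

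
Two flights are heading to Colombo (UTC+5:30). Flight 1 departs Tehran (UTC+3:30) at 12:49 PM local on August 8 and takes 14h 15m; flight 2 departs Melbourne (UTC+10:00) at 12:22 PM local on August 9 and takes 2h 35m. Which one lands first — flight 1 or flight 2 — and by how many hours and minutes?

Flight 1 in UTC: 12:49 PM − 3:30 = 9:19 AM on Aug 8.
+14 hours 15 minutes → arrive 11:34 PM UTC on Aug 8.
Flight 2 in UTC: 12:22 PM − 10:00 = 2:22 AM on Aug 9.
+2 hours and 35 minutes → arrive 4:57 AM UTC on Aug 9.
Flight 1 lands earlier by 5 hours 23 minutes.

the first, by 5 hours 23 minutes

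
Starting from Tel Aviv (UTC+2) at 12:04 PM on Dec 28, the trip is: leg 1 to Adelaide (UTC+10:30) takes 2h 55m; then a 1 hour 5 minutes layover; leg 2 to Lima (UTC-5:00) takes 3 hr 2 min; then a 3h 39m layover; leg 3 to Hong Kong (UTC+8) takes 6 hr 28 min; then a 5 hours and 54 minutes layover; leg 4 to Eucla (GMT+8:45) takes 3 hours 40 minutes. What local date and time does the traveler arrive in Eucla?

Convert departure to UTC: 12:04 PM − 2:00 = 10:04 AM UTC on Dec 28.
Add 2 hours 55 minutes leg 1 → 12:59 PM UTC.
Add 1 hour 5 minutes layover in Adelaide → 2:04 PM UTC.
Add 3 hours and 2 minutes leg 2 → 5:06 PM UTC.
Add 3 hours and 39 minutes layover in Lima → 8:45 PM UTC.
Add 6 hours 28 minutes leg 3 → 3:13 AM UTC (Dec 29).
Add 5 hours 54 minutes layover in Hong Kong → 9:07 AM UTC.
Add 3 hours 40 minutes leg 4 → 12:47 PM UTC.
Eucla is UTC+8:45, so local arrival = 12:47 PM + 8:45 = 9:32 PM on Dec 29.

9:32 PM on December 29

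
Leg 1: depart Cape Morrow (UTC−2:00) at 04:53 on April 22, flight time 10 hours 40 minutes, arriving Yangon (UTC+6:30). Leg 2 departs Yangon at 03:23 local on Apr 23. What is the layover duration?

Convert departure to UTC: 04:53 + 2:00 = 06:53 UTC on Apr 22.
Add 10 hours 40 minutes flight time → 17:33 UTC.
Yangon is UTC+6:30, so local arrival = 17:33 + 6:30 = 00:03 on Apr 23.
Layover = 03:23 − 00:03 = 3 hours 20 minutes.

3 hours 20 minutes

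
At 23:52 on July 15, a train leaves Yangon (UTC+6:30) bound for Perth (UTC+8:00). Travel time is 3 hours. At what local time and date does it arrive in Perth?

04:22 on Jul 16

Convert departure to UTC: 23:52 − 6:30 = 17:22 UTC on Jul 15.
Add 3 hours travel time → 20:22 UTC.
Perth is UTC+8:00, so local arrival = 20:22 + 8:00 = 04:22 on Jul 16.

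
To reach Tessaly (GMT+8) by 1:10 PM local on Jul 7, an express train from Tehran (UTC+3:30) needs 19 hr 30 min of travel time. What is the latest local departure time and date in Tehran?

Target arrival in UTC: 1:10 PM − 8:00 = 5:10 AM on Jul 7.
Subtract 19 hours and 30 minutes → departure 9:40 AM UTC on Jul 6.
Tehran is UTC+3:30: 9:40 AM + 3:30 = 1:10 PM on Jul 6.

1:10 PM on July 6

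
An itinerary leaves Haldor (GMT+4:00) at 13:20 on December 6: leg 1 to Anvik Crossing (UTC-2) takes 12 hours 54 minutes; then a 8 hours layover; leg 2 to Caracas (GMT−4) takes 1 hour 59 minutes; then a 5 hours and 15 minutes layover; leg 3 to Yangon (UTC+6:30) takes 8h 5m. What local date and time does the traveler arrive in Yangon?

Convert departure to UTC: 13:20 − 4:00 = 09:20 UTC on Dec 6.
Add 12 hours and 54 minutes leg 1 → 22:14 UTC.
Add 8 hours layover in Anvik Crossing → 06:14 UTC (Dec 7).
Add 1 hour and 59 minutes leg 2 → 08:13 UTC.
Add 5 hours 15 minutes layover in Caracas → 13:28 UTC.
Add 8 hours 5 minutes leg 3 → 21:33 UTC.
Yangon is UTC+6:30, so local arrival = 21:33 + 6:30 = 04:03 on Dec 8.

04:03 on December 8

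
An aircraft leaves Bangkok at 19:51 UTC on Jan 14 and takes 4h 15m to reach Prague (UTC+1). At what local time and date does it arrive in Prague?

01:06 on Jan 15

Departure is given in UTC: 19:51 on Jan 14.
Add 4 hours and 15 minutes → 00:06 UTC (Jan 15).
Prague is UTC+1:00: 00:06 + 1:00 = 01:06 on Jan 15.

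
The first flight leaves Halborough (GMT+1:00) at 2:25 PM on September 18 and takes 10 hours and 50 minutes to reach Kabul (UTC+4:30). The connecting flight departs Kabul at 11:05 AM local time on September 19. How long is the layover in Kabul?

Convert departure to UTC: 2:25 PM − 1:00 = 1:25 PM UTC on Sep 18.
Add 10 hours 50 minutes flight time → 12:15 AM UTC (Sep 19).
Kabul is UTC+4:30, so local arrival = 12:15 AM + 4:30 = 4:45 AM on Sep 19.
Layover = 11:05 AM − 4:45 AM = 6 hours 20 minutes.

6 hours 20 minutes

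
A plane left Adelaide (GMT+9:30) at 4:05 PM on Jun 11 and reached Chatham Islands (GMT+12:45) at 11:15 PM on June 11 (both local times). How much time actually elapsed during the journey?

Chatham Islands is 3:15 ahead of Adelaide.
Clock-face elapsed time (ignoring zones) is 7 hours 10 minutes.
Actual elapsed = 7 hours 10 minutes − 3:15 = 3 hours 55 minutes.

3 hours 55 minutes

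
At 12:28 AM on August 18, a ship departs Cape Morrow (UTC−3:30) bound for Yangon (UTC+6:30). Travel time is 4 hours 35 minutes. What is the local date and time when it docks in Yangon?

3:03 PM on August 18

Convert departure to UTC: 12:28 AM + 3:30 = 3:58 AM UTC on Aug 18.
Add 4 hours and 35 minutes travel time → 8:33 AM UTC.
Yangon is UTC+6:30, so local arrival = 8:33 AM + 6:30 = 3:03 PM on Aug 18.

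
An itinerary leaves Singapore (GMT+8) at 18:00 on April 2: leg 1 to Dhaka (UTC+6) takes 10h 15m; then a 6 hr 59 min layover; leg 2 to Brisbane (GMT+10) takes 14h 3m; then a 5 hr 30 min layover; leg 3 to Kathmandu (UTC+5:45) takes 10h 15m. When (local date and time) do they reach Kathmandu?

Convert departure to UTC: 18:00 − 8:00 = 10:00 UTC on Apr 2.
Add 10 hours 15 minutes leg 1 → 20:15 UTC.
Add 6 hours and 59 minutes layover in Dhaka → 03:14 UTC (Apr 3).
Add 14 hours 3 minutes leg 2 → 17:17 UTC.
Add 5 hours and 30 minutes layover in Brisbane → 22:47 UTC.
Add 10 hours and 15 minutes leg 3 → 09:02 UTC (Apr 4).
Kathmandu is UTC+5:45, so local arrival = 09:02 + 5:45 = 14:47 on Apr 4.

14:47 on April 4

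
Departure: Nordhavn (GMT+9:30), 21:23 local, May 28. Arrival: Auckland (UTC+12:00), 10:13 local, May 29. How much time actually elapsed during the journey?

10 hours 20 minutes

Departure in UTC: 21:23 − 9:30 = 11:53 on May 28.
Arrival in UTC: 10:13 − 12:00 = 22:13 on May 28.
Elapsed = 22:13 − 11:53 = 10 hours 20 minutes.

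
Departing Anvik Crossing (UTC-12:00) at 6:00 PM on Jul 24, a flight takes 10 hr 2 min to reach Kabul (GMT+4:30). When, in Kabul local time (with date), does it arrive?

Kabul is 16:30 ahead of Anvik Crossing.
After 10 hours and 2 minutes it is 4:02 AM (Jul 25) in Anvik Crossing.
Shift by the zone difference: 4:02 AM + 16:30 = 8:32 PM on Jul 25 in Kabul.

8:32 PM on July 25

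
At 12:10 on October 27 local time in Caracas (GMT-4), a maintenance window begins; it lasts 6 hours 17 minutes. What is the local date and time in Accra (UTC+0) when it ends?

22:27 on October 27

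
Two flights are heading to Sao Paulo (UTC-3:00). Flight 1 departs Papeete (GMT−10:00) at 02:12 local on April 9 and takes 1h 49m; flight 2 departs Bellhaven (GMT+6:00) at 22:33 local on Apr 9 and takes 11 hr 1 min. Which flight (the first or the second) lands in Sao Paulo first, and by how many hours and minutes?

the first, by 13 hours 33 minutes

Flight 1 in UTC: 02:12 + 10:00 = 12:12 on Apr 9.
+1 hour and 49 minutes → arrive 14:01 UTC on Apr 9.
Flight 2 in UTC: 22:33 − 6:00 = 16:33 on Apr 9.
+11 hours 1 minute → arrive 03:34 UTC on Apr 10.
Flight 1 lands earlier by 13 hours 33 minutes.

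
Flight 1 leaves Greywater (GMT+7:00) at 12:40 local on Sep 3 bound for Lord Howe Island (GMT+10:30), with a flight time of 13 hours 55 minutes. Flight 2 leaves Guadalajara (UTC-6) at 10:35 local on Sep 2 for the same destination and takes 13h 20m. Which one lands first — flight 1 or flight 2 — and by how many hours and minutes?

Flight 1 in UTC: 12:40 − 7:00 = 05:40 on Sep 3.
+13 hours 55 minutes → arrive 19:35 UTC on Sep 3.
Flight 2 in UTC: 10:35 + 6:00 = 16:35 on Sep 2.
+13 hours and 20 minutes → arrive 05:55 UTC on Sep 3.
Flight 2 lands earlier by 13 hours 40 minutes.

the second, by 13 hours 40 minutes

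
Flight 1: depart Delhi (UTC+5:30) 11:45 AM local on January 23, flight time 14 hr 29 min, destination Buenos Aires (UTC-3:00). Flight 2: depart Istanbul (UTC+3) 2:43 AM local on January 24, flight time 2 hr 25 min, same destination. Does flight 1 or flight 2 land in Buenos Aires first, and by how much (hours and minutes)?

Flight 1 in UTC: 11:45 AM − 5:30 = 6:15 AM on Jan 23.
+14 hours 29 minutes → arrive 8:44 PM UTC on Jan 23.
Flight 2 in UTC: 2:43 AM − 3:00 = 11:43 PM on Jan 23.
+2 hours 25 minutes → arrive 2:08 AM UTC on Jan 24.
Flight 1 lands earlier by 5 hours 24 minutes.

the first, by 5 hours 24 minutes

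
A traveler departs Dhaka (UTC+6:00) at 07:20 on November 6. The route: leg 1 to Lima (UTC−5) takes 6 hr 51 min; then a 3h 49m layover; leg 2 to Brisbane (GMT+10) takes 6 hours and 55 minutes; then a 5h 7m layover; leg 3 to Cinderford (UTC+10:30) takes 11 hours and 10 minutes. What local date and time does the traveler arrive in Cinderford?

Convert departure to UTC: 07:20 − 6:00 = 01:20 UTC on Nov 6.
Add 6 hours 51 minutes leg 1 → 08:11 UTC.
Add 3 hours 49 minutes layover in Lima → 12:00 UTC.
Add 6 hours 55 minutes leg 2 → 18:55 UTC.
Add 5 hours and 7 minutes layover in Brisbane → 00:02 UTC (Nov 7).
Add 11 hours and 10 minutes leg 3 → 11:12 UTC.
Cinderford is UTC+10:30, so local arrival = 11:12 + 10:30 = 21:42 on Nov 7.

21:42 on November 7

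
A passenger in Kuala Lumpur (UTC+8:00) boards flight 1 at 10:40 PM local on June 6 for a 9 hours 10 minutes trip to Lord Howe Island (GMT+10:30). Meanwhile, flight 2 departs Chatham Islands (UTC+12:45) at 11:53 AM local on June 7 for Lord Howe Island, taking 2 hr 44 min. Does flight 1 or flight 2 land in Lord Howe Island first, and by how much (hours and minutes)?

the first, by 2 hours 2 minutes

Flight 1 in UTC: 10:40 PM − 8:00 = 2:40 PM on Jun 6.
+9 hours 10 minutes → arrive 11:50 PM UTC on Jun 6.
Flight 2 in UTC: 11:53 AM − 12:45 = 11:08 PM on Jun 6.
+2 hours and 44 minutes → arrive 1:52 AM UTC on Jun 7.
Flight 1 lands earlier by 2 hours 2 minutes.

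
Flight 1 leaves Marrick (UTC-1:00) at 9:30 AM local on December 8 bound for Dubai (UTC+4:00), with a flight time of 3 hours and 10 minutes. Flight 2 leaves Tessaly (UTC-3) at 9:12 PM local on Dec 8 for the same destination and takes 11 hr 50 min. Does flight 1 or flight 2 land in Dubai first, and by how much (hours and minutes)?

the first, by 22 hours 22 minutes

Flight 1 in UTC: 9:30 AM + 1:00 = 10:30 AM on Dec 8.
+3 hours 10 minutes → arrive 1:40 PM UTC on Dec 8.
Flight 2 in UTC: 9:12 PM + 3:00 = 12:12 AM on Dec 9.
+11 hours and 50 minutes → arrive 12:02 PM UTC on Dec 9.
Flight 1 lands earlier by 22 hours 22 minutes.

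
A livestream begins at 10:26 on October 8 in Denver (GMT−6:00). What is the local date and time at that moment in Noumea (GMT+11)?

In UTC: 10:26 + 6:00 = 16:26 on Oct 8.
Noumea is UTC+11:00: 16:26 + 11:00 = 03:26 on Oct 9.

03:26 on Oct 9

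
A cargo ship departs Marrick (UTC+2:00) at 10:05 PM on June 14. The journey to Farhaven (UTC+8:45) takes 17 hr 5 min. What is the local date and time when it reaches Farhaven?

9:55 PM on Jun 15

Convert departure to UTC: 10:05 PM − 2:00 = 8:05 PM UTC on Jun 14.
Add 17 hours 5 minutes travel time → 1:10 PM UTC (Jun 15).
Farhaven is UTC+8:45, so local arrival = 1:10 PM + 8:45 = 9:55 PM on Jun 15.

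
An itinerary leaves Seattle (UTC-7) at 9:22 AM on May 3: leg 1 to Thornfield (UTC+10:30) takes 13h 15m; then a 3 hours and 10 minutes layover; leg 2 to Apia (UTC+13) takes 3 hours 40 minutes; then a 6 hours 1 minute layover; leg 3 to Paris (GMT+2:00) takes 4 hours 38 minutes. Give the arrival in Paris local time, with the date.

1:06 AM on May 5

Convert departure to UTC: 9:22 AM + 7:00 = 4:22 PM UTC on May 3.
Add 13 hours 15 minutes leg 1 → 5:37 AM UTC (May 4).
Add 3 hours 10 minutes layover in Thornfield → 8:47 AM UTC.
Add 3 hours 40 minutes leg 2 → 12:27 PM UTC.
Add 6 hours 1 minute layover in Apia → 6:28 PM UTC.
Add 4 hours 38 minutes leg 3 → 11:06 PM UTC.
Paris is UTC+2:00, so local arrival = 11:06 PM + 2:00 = 1:06 AM on May 5.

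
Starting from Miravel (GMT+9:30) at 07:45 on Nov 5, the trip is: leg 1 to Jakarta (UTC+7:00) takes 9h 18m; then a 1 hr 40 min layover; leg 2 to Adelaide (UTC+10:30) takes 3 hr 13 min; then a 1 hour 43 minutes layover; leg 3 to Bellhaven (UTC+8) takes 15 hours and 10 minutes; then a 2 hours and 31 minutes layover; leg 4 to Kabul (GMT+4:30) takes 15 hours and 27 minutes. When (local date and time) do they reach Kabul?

03:47 on November 7

Convert departure to UTC: 07:45 − 9:30 = 22:15 UTC on Nov 4.
Add 9 hours 18 minutes leg 1 → 07:33 UTC (Nov 5).
Add 1 hour and 40 minutes layover in Jakarta → 09:13 UTC.
Add 3 hours and 13 minutes leg 2 → 12:26 UTC.
Add 1 hour and 43 minutes layover in Adelaide → 14:09 UTC.
Add 15 hours 10 minutes leg 3 → 05:19 UTC (Nov 6).
Add 2 hours and 31 minutes layover in Bellhaven → 07:50 UTC.
Add 15 hours 27 minutes leg 4 → 23:17 UTC.
Kabul is UTC+4:30, so local arrival = 23:17 + 4:30 = 03:47 on Nov 7.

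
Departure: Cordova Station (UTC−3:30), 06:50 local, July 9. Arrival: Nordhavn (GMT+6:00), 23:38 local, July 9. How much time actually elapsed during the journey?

7 hours 18 minutes

Departure in UTC: 06:50 + 3:30 = 10:20 on Jul 9.
Arrival in UTC: 23:38 − 6:00 = 17:38 on Jul 9.
Elapsed = 17:38 − 10:20 = 7 hours 18 minutes.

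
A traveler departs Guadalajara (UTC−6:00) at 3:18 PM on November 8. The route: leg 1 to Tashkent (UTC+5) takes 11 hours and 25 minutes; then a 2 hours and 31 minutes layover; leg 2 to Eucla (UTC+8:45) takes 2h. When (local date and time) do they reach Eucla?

9:59 PM on Nov 9

Convert departure to UTC: 3:18 PM + 6:00 = 9:18 PM UTC on Nov 8.
Add 11 hours 25 minutes leg 1 → 8:43 AM UTC (Nov 9).
Add 2 hours 31 minutes layover in Tashkent → 11:14 AM UTC.
Add 2 hours leg 2 → 1:14 PM UTC.
Eucla is UTC+8:45, so local arrival = 1:14 PM + 8:45 = 9:59 PM on Nov 9.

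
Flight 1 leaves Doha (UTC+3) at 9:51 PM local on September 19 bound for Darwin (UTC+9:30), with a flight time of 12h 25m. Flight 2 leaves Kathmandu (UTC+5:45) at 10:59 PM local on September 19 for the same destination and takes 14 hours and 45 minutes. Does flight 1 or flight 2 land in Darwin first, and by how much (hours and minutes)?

the first, by 43 minutes

Flight 1 in UTC: 9:51 PM − 3:00 = 6:51 PM on Sep 19.
+12 hours and 25 minutes → arrive 7:16 AM UTC on Sep 20.
Flight 2 in UTC: 10:59 PM − 5:45 = 5:14 PM on Sep 19.
+14 hours and 45 minutes → arrive 7:59 AM UTC on Sep 20.
Flight 1 lands earlier by 43 minutes.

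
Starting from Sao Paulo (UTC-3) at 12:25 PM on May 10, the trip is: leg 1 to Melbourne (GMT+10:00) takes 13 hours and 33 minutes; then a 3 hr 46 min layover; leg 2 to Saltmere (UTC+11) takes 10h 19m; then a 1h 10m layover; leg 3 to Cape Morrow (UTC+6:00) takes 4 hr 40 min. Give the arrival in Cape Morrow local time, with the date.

Convert departure to UTC: 12:25 PM + 3:00 = 3:25 PM UTC on May 10.
Add 13 hours and 33 minutes leg 1 → 4:58 AM UTC (May 11).
Add 3 hours 46 minutes layover in Melbourne → 8:44 AM UTC.
Add 10 hours and 19 minutes leg 2 → 7:03 PM UTC.
Add 1 hour and 10 minutes layover in Saltmere → 8:13 PM UTC.
Add 4 hours 40 minutes leg 3 → 12:53 AM UTC (May 12).
Cape Morrow is UTC+6:00, so local arrival = 12:53 AM + 6:00 = 6:53 AM on May 12.

6:53 AM on May 12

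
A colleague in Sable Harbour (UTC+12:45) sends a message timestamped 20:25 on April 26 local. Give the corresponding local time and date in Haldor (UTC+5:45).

In UTC: 20:25 − 12:45 = 07:40 on Apr 26.
Haldor is UTC+5:45: 07:40 + 5:45 = 13:25 on Apr 26.

13:25 on April 26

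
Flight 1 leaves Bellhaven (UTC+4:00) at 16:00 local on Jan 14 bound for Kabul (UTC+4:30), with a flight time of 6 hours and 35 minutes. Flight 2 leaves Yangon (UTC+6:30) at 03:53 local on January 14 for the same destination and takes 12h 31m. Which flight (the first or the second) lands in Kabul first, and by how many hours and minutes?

Flight 1 in UTC: 16:00 − 4:00 = 12:00 on Jan 14.
+6 hours and 35 minutes → arrive 18:35 UTC on Jan 14.
Flight 2 in UTC: 03:53 − 6:30 = 21:23 on Jan 13.
+12 hours 31 minutes → arrive 09:54 UTC on Jan 14.
Flight 2 lands earlier by 8 hours 41 minutes.

the second, by 8 hours 41 minutes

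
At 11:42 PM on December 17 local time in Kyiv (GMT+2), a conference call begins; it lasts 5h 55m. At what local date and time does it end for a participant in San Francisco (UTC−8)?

7:37 PM on Dec 17

Convert start to UTC: 11:42 PM − 2:00 = 9:42 PM UTC on Dec 17.
Add 5 hours 55 minutes duration → 3:37 AM UTC (Dec 18).
San Francisco is UTC−8:00, so local end time = 3:37 AM − 8:00 = 7:37 PM on Dec 17.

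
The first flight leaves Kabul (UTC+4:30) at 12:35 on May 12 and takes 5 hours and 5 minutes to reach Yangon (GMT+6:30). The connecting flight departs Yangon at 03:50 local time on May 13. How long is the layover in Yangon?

Convert departure to UTC: 12:35 − 4:30 = 08:05 UTC on May 12.
Add 5 hours 5 minutes flight time → 13:10 UTC.
Yangon is UTC+6:30, so local arrival = 13:10 + 6:30 = 19:40 on May 12.
Layover = 03:50 − 19:40 (+1 day) = 8 hours 10 minutes.

8 hours 10 minutes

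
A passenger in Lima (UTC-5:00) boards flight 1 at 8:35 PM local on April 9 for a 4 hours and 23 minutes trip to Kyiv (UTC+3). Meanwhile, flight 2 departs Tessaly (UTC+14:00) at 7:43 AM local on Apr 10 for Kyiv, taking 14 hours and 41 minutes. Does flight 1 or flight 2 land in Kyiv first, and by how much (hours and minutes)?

Flight 1 in UTC: 8:35 PM + 5:00 = 1:35 AM on Apr 10.
+4 hours 23 minutes → arrive 5:58 AM UTC on Apr 10.
Flight 2 in UTC: 7:43 AM − 14:00 = 5:43 PM on Apr 9.
+14 hours 41 minutes → arrive 8:24 AM UTC on Apr 10.
Flight 1 lands earlier by 2 hours 26 minutes.

the first, by 2 hours 26 minutes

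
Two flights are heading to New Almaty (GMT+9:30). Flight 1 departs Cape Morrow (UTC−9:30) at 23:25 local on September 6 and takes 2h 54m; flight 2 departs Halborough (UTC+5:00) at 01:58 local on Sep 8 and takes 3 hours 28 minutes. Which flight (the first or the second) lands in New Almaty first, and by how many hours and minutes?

the first, by 12 hours 37 minutes

Flight 1 in UTC: 23:25 + 9:30 = 08:55 on Sep 7.
+2 hours 54 minutes → arrive 11:49 UTC on Sep 7.
Flight 2 in UTC: 01:58 − 5:00 = 20:58 on Sep 7.
+3 hours and 28 minutes → arrive 00:26 UTC on Sep 8.
Flight 1 lands earlier by 12 hours 37 minutes.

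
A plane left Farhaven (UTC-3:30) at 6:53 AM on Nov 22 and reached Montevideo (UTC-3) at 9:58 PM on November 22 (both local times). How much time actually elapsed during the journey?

14 hours 35 minutes

Departure in UTC: 6:53 AM + 3:30 = 10:23 AM on Nov 22.
Arrival in UTC: 9:58 PM + 3:00 = 12:58 AM on Nov 23.
Elapsed = 12:58 AM − 10:23 AM (+1 day) = 14 hours 35 minutes.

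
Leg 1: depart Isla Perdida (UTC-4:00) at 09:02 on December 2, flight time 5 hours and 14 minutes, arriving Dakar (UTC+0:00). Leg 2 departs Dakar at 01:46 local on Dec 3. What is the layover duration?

Convert departure to UTC: 09:02 + 4:00 = 13:02 UTC on Dec 2.
Add 5 hours and 14 minutes flight time → 18:16 UTC.
Dakar is UTC+0, so local arrival is the same: 18:16 on Dec 2.
Layover = 01:46 − 18:16 (+1 day) = 7 hours 30 minutes.

7 hours 30 minutes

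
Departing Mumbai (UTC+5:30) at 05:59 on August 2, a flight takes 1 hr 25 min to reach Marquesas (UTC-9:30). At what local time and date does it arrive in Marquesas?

Convert departure to UTC: 05:59 − 5:30 = 00:29 UTC on Aug 2.
Add 1 hour and 25 minutes travel time → 01:54 UTC.
Marquesas is UTC−9:30, so local arrival = 01:54 − 9:30 = 16:24 on Aug 1.

16:24 on August 1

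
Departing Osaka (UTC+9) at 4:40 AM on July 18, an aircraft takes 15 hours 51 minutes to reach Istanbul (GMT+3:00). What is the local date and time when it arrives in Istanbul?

Convert departure to UTC: 4:40 AM − 9:00 = 7:40 PM UTC on Jul 17.
Add 15 hours and 51 minutes travel time → 11:31 AM UTC (Jul 18).
Istanbul is UTC+3:00, so local arrival = 11:31 AM + 3:00 = 2:31 PM on Jul 18.

2:31 PM on Jul 18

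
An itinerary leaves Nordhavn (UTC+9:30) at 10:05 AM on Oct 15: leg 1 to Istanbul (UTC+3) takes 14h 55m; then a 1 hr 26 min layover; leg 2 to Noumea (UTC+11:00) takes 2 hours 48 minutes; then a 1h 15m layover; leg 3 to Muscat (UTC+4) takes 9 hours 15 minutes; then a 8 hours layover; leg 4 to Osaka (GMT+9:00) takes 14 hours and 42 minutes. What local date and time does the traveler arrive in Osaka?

Convert departure to UTC: 10:05 AM − 9:30 = 12:35 AM UTC on Oct 15.
Add 14 hours and 55 minutes leg 1 → 3:30 PM UTC.
Add 1 hour 26 minutes layover in Istanbul → 4:56 PM UTC.
Add 2 hours and 48 minutes leg 2 → 7:44 PM UTC.
Add 1 hour 15 minutes layover in Noumea → 8:59 PM UTC.
Add 9 hours 15 minutes leg 3 → 6:14 AM UTC (Oct 16).
Add 8 hours layover in Muscat → 2:14 PM UTC.
Add 14 hours and 42 minutes leg 4 → 4:56 AM UTC (Oct 17).
Osaka is UTC+9:00, so local arrival = 4:56 AM + 9:00 = 1:56 PM on Oct 17.

1:56 PM on October 17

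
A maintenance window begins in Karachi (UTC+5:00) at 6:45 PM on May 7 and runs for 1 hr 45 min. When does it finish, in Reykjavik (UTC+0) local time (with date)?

3:30 PM on May 7

Convert start to UTC: 6:45 PM − 5:00 = 1:45 PM UTC on May 7.
Add 1 hour 45 minutes duration → 3:30 PM UTC.
Reykjavik is UTC+0, so local end time is the same: 3:30 PM on May 7.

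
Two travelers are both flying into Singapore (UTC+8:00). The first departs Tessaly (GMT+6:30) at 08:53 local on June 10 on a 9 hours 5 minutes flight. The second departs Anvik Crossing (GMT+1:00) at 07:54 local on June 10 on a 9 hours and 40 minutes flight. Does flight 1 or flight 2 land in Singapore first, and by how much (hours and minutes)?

the first, by 5 hours 6 minutes

Flight 1 in UTC: 08:53 − 6:30 = 02:23 on Jun 10.
+9 hours and 5 minutes → arrive 11:28 UTC on Jun 10.
Flight 2 in UTC: 07:54 − 1:00 = 06:54 on Jun 10.
+9 hours and 40 minutes → arrive 16:34 UTC on Jun 10.
Flight 1 lands earlier by 5 hours 6 minutes.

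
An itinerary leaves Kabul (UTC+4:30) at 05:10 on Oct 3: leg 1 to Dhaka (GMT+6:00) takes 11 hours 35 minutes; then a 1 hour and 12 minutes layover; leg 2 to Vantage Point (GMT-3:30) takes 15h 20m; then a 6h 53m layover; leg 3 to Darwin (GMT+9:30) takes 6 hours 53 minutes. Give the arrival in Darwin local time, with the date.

04:03 on October 5

Convert departure to UTC: 05:10 − 4:30 = 00:40 UTC on Oct 3.
Add 11 hours 35 minutes leg 1 → 12:15 UTC.
Add 1 hour and 12 minutes layover in Dhaka → 13:27 UTC.
Add 15 hours 20 minutes leg 2 → 04:47 UTC (Oct 4).
Add 6 hours and 53 minutes layover in Vantage Point → 11:40 UTC.
Add 6 hours and 53 minutes leg 3 → 18:33 UTC.
Darwin is UTC+9:30, so local arrival = 18:33 + 9:30 = 04:03 on Oct 5.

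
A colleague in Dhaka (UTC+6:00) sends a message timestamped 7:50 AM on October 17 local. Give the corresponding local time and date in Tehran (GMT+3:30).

5:20 AM on October 17

Tehran is 2:30 behind Dhaka.
Shift by the zone difference: 7:50 AM − 2:30 = 5:20 AM on Oct 17 in Tehran.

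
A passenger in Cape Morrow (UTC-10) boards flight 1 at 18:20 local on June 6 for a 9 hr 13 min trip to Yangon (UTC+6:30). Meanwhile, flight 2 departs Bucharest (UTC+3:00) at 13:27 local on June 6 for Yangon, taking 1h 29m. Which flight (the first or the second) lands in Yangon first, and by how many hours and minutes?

the second, by 25 hours 37 minutes

Flight 1 in UTC: 18:20 + 10:00 = 04:20 on Jun 7.
+9 hours 13 minutes → arrive 13:33 UTC on Jun 7.
Flight 2 in UTC: 13:27 − 3:00 = 10:27 on Jun 6.
+1 hour and 29 minutes → arrive 11:56 UTC on Jun 6.
Flight 2 lands earlier by 25 hours 37 minutes.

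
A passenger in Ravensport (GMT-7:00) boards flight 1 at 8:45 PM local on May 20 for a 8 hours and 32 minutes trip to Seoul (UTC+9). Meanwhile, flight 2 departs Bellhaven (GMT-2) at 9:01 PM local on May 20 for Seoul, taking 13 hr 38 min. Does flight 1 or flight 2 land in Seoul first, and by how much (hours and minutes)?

the first, by 22 minutes

Flight 1 in UTC: 8:45 PM + 7:00 = 3:45 AM on May 21.
+8 hours and 32 minutes → arrive 12:17 PM UTC on May 21.
Flight 2 in UTC: 9:01 PM + 2:00 = 11:01 PM on May 20.
+13 hours and 38 minutes → arrive 12:39 PM UTC on May 21.
Flight 1 lands earlier by 22 minutes.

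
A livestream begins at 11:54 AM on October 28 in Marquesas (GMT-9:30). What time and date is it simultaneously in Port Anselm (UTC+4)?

1:24 AM on October 29

Port Anselm is 13:30 ahead of Marquesas.
Shift by the zone difference: 11:54 AM + 13:30 = 1:24 AM on Oct 29 in Port Anselm.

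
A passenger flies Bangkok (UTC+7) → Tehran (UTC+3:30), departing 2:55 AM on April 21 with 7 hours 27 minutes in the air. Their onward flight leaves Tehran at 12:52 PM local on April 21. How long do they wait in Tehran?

Convert departure to UTC: 2:55 AM − 7:00 = 7:55 PM UTC on Apr 20.
Add 7 hours 27 minutes flight time → 3:22 AM UTC (Apr 21).
Tehran is UTC+3:30, so local arrival = 3:22 AM + 3:30 = 6:52 AM on Apr 21.
Layover = 12:52 PM − 6:52 AM = 6 hours.

6 hours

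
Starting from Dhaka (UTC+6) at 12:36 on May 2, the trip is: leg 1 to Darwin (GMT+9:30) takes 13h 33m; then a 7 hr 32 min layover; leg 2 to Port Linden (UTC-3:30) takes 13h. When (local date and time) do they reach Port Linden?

Convert departure to UTC: 12:36 − 6:00 = 06:36 UTC on May 2.
Add 13 hours and 33 minutes leg 1 → 20:09 UTC.
Add 7 hours 32 minutes layover in Darwin → 03:41 UTC (May 3).
Add 13 hours leg 2 → 16:41 UTC.
Port Linden is UTC−3:30, so local arrival = 16:41 − 3:30 = 13:11 on May 3.

13:11 on May 3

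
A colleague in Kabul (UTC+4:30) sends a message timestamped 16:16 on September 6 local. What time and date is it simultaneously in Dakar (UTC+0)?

11:46 on September 6

In UTC: 16:16 − 4:30 = 11:46 on Sep 6.
Dakar is UTC+0, so it is 11:46 on Sep 6.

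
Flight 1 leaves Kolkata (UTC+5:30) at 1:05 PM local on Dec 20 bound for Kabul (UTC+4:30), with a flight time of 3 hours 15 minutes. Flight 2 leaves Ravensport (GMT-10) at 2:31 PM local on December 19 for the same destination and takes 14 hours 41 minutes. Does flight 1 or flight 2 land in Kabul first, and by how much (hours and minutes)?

Flight 1 in UTC: 1:05 PM − 5:30 = 7:35 AM on Dec 20.
+3 hours and 15 minutes → arrive 10:50 AM UTC on Dec 20.
Flight 2 in UTC: 2:31 PM + 10:00 = 12:31 AM on Dec 20.
+14 hours 41 minutes → arrive 3:12 PM UTC on Dec 20.
Flight 1 lands earlier by 4 hours 22 minutes.

the first, by 4 hours 22 minutes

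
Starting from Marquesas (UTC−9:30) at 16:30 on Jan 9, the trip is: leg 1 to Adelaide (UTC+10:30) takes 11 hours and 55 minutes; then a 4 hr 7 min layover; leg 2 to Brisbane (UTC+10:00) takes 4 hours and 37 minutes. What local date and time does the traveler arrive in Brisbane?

Convert departure to UTC: 16:30 + 9:30 = 02:00 UTC on Jan 10.
Add 11 hours and 55 minutes leg 1 → 13:55 UTC.
Add 4 hours 7 minutes layover in Adelaide → 18:02 UTC.
Add 4 hours and 37 minutes leg 2 → 22:39 UTC.
Brisbane is UTC+10:00, so local arrival = 22:39 + 10:00 = 08:39 on Jan 11.

08:39 on January 11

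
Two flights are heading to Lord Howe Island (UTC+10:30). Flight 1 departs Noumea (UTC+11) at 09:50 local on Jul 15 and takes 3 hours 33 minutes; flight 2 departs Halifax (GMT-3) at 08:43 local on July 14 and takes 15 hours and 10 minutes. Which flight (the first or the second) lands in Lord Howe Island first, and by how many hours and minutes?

Flight 1 in UTC: 09:50 − 11:00 = 22:50 on Jul 14.
+3 hours and 33 minutes → arrive 02:23 UTC on Jul 15.
Flight 2 in UTC: 08:43 + 3:00 = 11:43 on Jul 14.
+15 hours 10 minutes → arrive 02:53 UTC on Jul 15.
Flight 1 lands earlier by 30 minutes.

the first, by 30 minutes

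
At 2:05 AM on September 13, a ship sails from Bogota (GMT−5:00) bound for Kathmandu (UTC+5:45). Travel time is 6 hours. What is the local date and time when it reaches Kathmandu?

6:50 PM on September 13

Convert departure to UTC: 2:05 AM + 5:00 = 7:05 AM UTC on Sep 13.
Add 6 hours travel time → 1:05 PM UTC.
Kathmandu is UTC+5:45, so local arrival = 1:05 PM + 5:45 = 6:50 PM on Sep 13.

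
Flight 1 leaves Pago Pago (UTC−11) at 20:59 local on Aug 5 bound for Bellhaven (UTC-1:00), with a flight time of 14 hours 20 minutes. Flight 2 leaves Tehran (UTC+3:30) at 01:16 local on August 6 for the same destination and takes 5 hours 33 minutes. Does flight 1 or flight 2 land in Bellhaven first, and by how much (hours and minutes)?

Flight 1 in UTC: 20:59 + 11:00 = 07:59 on Aug 6.
+14 hours 20 minutes → arrive 22:19 UTC on Aug 6.
Flight 2 in UTC: 01:16 − 3:30 = 21:46 on Aug 5.
+5 hours 33 minutes → arrive 03:19 UTC on Aug 6.
Flight 2 lands earlier by 19 hours.

the second, by 19 hours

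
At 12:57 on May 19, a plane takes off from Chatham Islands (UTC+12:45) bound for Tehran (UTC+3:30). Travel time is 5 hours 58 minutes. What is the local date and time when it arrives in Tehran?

Convert departure to UTC: 12:57 − 12:45 = 00:12 UTC on May 19.
Add 5 hours and 58 minutes travel time → 06:10 UTC.
Tehran is UTC+3:30, so local arrival = 06:10 + 3:30 = 09:40 on May 19.

09:40 on May 19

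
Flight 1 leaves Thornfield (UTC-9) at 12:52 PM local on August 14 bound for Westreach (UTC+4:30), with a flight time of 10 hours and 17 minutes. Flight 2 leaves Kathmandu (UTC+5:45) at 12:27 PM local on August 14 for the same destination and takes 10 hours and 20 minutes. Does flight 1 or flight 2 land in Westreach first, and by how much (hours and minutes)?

the second, by 15 hours 7 minutes

Flight 1 in UTC: 12:52 PM + 9:00 = 9:52 PM on Aug 14.
+10 hours and 17 minutes → arrive 8:09 AM UTC on Aug 15.
Flight 2 in UTC: 12:27 PM − 5:45 = 6:42 AM on Aug 14.
+10 hours and 20 minutes → arrive 5:02 PM UTC on Aug 14.
Flight 2 lands earlier by 15 hours 7 minutes.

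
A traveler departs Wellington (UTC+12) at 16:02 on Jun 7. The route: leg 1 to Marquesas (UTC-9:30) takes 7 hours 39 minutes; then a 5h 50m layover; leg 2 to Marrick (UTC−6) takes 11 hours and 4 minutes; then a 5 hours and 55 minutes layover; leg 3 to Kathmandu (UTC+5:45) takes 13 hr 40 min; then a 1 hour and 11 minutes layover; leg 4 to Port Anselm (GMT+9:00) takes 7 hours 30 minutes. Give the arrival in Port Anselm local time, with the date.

17:51 on Jun 9

Convert departure to UTC: 16:02 − 12:00 = 04:02 UTC on Jun 7.
Add 7 hours 39 minutes leg 1 → 11:41 UTC.
Add 5 hours 50 minutes layover in Marquesas → 17:31 UTC.
Add 11 hours and 4 minutes leg 2 → 04:35 UTC (Jun 8).
Add 5 hours 55 minutes layover in Marrick → 10:30 UTC.
Add 13 hours and 40 minutes leg 3 → 00:10 UTC (Jun 9).
Add 1 hour and 11 minutes layover in Kathmandu → 01:21 UTC.
Add 7 hours and 30 minutes leg 4 → 08:51 UTC.
Port Anselm is UTC+9:00, so local arrival = 08:51 + 9:00 = 17:51 on Jun 9.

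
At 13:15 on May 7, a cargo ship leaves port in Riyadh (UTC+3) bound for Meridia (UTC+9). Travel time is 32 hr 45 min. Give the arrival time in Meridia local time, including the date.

Convert departure to UTC: 13:15 − 3:00 = 10:15 UTC on May 7.
Add 32 hours 45 minutes travel time → 19:00 UTC (May 8).
Meridia is UTC+9:00, so local arrival = 19:00 + 9:00 = 04:00 on May 9.

04:00 on May 9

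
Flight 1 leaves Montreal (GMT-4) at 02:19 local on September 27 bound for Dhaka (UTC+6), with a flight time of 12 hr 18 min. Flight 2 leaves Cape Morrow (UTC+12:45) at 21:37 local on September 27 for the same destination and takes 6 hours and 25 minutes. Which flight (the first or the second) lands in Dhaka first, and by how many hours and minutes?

the second, by 3 hours 20 minutes

Flight 1 in UTC: 02:19 + 4:00 = 06:19 on Sep 27.
+12 hours 18 minutes → arrive 18:37 UTC on Sep 27.
Flight 2 in UTC: 21:37 − 12:45 = 08:52 on Sep 27.
+6 hours and 25 minutes → arrive 15:17 UTC on Sep 27.
Flight 2 lands earlier by 3 hours 20 minutes.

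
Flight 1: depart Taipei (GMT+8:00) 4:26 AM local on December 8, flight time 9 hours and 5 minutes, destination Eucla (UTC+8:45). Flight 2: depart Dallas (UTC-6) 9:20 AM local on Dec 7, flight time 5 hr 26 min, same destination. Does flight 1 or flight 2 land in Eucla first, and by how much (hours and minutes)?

the second, by 8 hours 45 minutes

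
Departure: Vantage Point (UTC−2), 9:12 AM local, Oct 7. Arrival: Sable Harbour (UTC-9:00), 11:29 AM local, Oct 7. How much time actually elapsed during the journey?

9 hours 17 minutes

Departure in UTC: 9:12 AM + 2:00 = 11:12 AM on Oct 7.
Arrival in UTC: 11:29 AM + 9:00 = 8:29 PM on Oct 7.
Elapsed = 8:29 PM − 11:12 AM = 9 hours 17 minutes.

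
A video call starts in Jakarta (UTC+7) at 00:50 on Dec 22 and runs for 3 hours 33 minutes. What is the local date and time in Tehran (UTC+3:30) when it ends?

Tehran is 3:30 behind Jakarta.
After 3 hours 33 minutes it is 04:23 in Jakarta.
Shift by the zone difference: 04:23 − 3:30 = 00:53 on Dec 22 in Tehran.

00:53 on December 22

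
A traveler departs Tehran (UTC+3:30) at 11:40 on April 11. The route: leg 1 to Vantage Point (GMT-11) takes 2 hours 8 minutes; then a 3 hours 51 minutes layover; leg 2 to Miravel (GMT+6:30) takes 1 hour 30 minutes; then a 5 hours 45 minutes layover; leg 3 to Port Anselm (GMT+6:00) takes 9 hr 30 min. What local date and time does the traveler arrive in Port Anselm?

12:54 on April 12

Convert departure to UTC: 11:40 − 3:30 = 08:10 UTC on Apr 11.
Add 2 hours and 8 minutes leg 1 → 10:18 UTC.
Add 3 hours 51 minutes layover in Vantage Point → 14:09 UTC.
Add 1 hour and 30 minutes leg 2 → 15:39 UTC.
Add 5 hours 45 minutes layover in Miravel → 21:24 UTC.
Add 9 hours and 30 minutes leg 3 → 06:54 UTC (Apr 12).
Port Anselm is UTC+6:00, so local arrival = 06:54 + 6:00 = 12:54 on Apr 12.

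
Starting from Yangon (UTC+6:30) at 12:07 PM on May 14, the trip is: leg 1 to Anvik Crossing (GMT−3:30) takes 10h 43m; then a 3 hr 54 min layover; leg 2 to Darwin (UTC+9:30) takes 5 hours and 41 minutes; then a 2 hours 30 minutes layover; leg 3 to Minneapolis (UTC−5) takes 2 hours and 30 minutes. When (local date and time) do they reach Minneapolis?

Convert departure to UTC: 12:07 PM − 6:30 = 5:37 AM UTC on May 14.
Add 10 hours and 43 minutes leg 1 → 4:20 PM UTC.
Add 3 hours and 54 minutes layover in Anvik Crossing → 8:14 PM UTC.
Add 5 hours 41 minutes leg 2 → 1:55 AM UTC (May 15).
Add 2 hours 30 minutes layover in Darwin → 4:25 AM UTC.
Add 2 hours and 30 minutes leg 3 → 6:55 AM UTC.
Minneapolis is UTC−5:00, so local arrival = 6:55 AM − 5:00 = 1:55 AM on May 15.

1:55 AM on May 15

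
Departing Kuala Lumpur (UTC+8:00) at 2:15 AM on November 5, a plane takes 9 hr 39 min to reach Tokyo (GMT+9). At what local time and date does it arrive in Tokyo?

12:54 PM on November 5

Tokyo is 1:00 ahead of Kuala Lumpur.
After 9 hours and 39 minutes it is 11:54 AM in Kuala Lumpur.
Shift by the zone difference: 11:54 AM + 1:00 = 12:54 PM on Nov 5 in Tokyo.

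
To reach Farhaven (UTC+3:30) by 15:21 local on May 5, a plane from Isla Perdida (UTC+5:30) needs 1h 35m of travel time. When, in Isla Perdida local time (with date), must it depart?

15:46 on May 5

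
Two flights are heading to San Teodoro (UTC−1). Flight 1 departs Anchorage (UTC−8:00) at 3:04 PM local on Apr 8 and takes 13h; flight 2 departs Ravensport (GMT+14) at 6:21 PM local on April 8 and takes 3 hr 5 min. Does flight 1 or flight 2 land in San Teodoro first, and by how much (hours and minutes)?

the second, by 28 hours 38 minutes

Flight 1 in UTC: 3:04 PM + 8:00 = 11:04 PM on Apr 8.
+13 hours → arrive 12:04 PM UTC on Apr 9.
Flight 2 in UTC: 6:21 PM − 14:00 = 4:21 AM on Apr 8.
+3 hours and 5 minutes → arrive 7:26 AM UTC on Apr 8.
Flight 2 lands earlier by 28 hours 38 minutes.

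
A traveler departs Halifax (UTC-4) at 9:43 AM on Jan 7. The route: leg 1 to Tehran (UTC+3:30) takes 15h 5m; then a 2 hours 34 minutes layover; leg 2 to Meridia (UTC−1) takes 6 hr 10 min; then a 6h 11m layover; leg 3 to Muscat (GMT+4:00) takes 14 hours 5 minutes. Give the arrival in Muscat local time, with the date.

1:48 PM on January 9

Convert departure to UTC: 9:43 AM + 4:00 = 1:43 PM UTC on Jan 7.
Add 15 hours and 5 minutes leg 1 → 4:48 AM UTC (Jan 8).
Add 2 hours and 34 minutes layover in Tehran → 7:22 AM UTC.
Add 6 hours and 10 minutes leg 2 → 1:32 PM UTC.
Add 6 hours and 11 minutes layover in Meridia → 7:43 PM UTC.
Add 14 hours and 5 minutes leg 3 → 9:48 AM UTC (Jan 9).
Muscat is UTC+4:00, so local arrival = 9:48 AM + 4:00 = 1:48 PM on Jan 9.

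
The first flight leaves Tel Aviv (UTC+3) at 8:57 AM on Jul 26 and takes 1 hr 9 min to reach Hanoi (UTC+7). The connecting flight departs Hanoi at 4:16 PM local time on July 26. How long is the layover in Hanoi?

Convert departure to UTC: 8:57 AM − 3:00 = 5:57 AM UTC on Jul 26.
Add 1 hour and 9 minutes flight time → 7:06 AM UTC.
Hanoi is UTC+7:00, so local arrival = 7:06 AM + 7:00 = 2:06 PM on Jul 26.
Layover = 4:16 PM − 2:06 PM = 2 hours 10 minutes.

2 hours 10 minutes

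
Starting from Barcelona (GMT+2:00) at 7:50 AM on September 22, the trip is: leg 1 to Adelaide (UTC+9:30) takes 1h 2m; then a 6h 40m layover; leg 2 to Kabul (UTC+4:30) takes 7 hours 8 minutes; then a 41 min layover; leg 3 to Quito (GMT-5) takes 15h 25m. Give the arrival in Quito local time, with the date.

Convert departure to UTC: 7:50 AM − 2:00 = 5:50 AM UTC on Sep 22.
Add 1 hour and 2 minutes leg 1 → 6:52 AM UTC.
Add 6 hours 40 minutes layover in Adelaide → 1:32 PM UTC.
Add 7 hours 8 minutes leg 2 → 8:40 PM UTC.
Add 41 minutes layover in Kabul → 9:21 PM UTC.
Add 15 hours and 25 minutes leg 3 → 12:46 PM UTC (Sep 23).
Quito is UTC−5:00, so local arrival = 12:46 PM − 5:00 = 7:46 AM on Sep 23.

7:46 AM on September 23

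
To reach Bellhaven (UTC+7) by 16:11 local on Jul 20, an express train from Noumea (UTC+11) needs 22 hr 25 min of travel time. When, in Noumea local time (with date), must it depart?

21:46 on July 19

Target arrival in UTC: 16:11 − 7:00 = 09:11 on Jul 20.
Subtract 22 hours and 25 minutes → departure 10:46 UTC on Jul 19.
Noumea is UTC+11:00: 10:46 + 11:00 = 21:46 on Jul 19.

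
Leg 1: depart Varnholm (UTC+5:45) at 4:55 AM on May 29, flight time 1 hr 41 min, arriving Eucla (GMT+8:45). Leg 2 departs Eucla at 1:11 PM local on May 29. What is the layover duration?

3 hours 35 minutes

Convert departure to UTC: 4:55 AM − 5:45 = 11:10 PM UTC on May 28.
Add 1 hour 41 minutes flight time → 12:51 AM UTC (May 29).
Eucla is UTC+8:45, so local arrival = 12:51 AM + 8:45 = 9:36 AM on May 29.
Layover = 1:11 PM − 9:36 AM = 3 hours 35 minutes.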